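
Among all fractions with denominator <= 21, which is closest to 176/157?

Expand x = 176/157 as a continued fraction with the Euclidean algorithm:
  176 = 1*157 + 19, so a_0 = 1.
  157 = 8*19 + 5, so a_1 = 8.
  19 = 3*5 + 4, so a_2 = 3.
  5 = 1*4 + 1, so a_3 = 1.
  4 = 4*1 + 0, so a_4 = 4.
so x = [1; 8, 3, 1, 4].
Convergents (p_i = a_i*p_{i-1} + p_{i-2}, q_i = a_i*q_{i-1} + q_{i-2} with p_{-2}=0, p_{-1}=1, q_{-2}=1, q_{-1}=0), until the denominator exceeds 21:
  i=0: a_0=1, p_0 = 1*1 + 0 = 1, q_0 = 1*0 + 1 = 1.
  i=1: a_1=8, p_1 = 8*1 + 1 = 9, q_1 = 8*1 + 0 = 8.
  i=2: a_2=3, p_2 = 3*9 + 1 = 28, q_2 = 3*8 + 1 = 25.
q_2 = 25 > 21, so the last convergent with denominator <= 21 is p_1/q_1 = 9/8.
The closest fraction with denominator <= 21 is either p_1/q_1 or the intermediate fraction (k*p_1 + p_0)/(k*q_1 + q_0) with the largest k >= 1 whose denominator stays <= 21; these approach x as k grows, and every other convergent or intermediate fraction in range is farther away.
Largest k: floor((21 - q_0)/q_1) = floor((21 - 1)/8) = 2.
That gives (2*9 + 1)/(2*8 + 1) = 19/17.
Compare the errors: |x - 9/8| = |176*8 - 9*157|/(157*8) = 5/1256, and |x - 19/17| = |176*17 - 19*157|/(157*17) = 9/2669.
Cross-multiplying, 9*1256 = 11304 < 13345 = 5*2669, so 9/2669 is smaller: the intermediate fraction 19/17 is closer to x than 9/8.

19/17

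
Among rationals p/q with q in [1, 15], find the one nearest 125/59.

Expand x = 125/59 as a continued fraction with the Euclidean algorithm:
  125 = 2*59 + 7, so a_0 = 2.
  59 = 8*7 + 3, so a_1 = 8.
  7 = 2*3 + 1, so a_2 = 2.
  3 = 3*1 + 0, so a_3 = 3.
so x = [2; 8, 2, 3].
Convergents (p_i = a_i*p_{i-1} + p_{i-2}, q_i = a_i*q_{i-1} + q_{i-2} with p_{-2}=0, p_{-1}=1, q_{-2}=1, q_{-1}=0), until the denominator exceeds 15:
  i=0: a_0=2, p_0 = 2*1 + 0 = 2, q_0 = 2*0 + 1 = 1.
  i=1: a_1=8, p_1 = 8*2 + 1 = 17, q_1 = 8*1 + 0 = 8.
  i=2: a_2=2, p_2 = 2*17 + 2 = 36, q_2 = 2*8 + 1 = 17.
q_2 = 17 > 15, so the last convergent with denominator <= 15 is p_1/q_1 = 17/8.
The closest fraction with denominator <= 15 is either p_1/q_1 or the intermediate fraction (k*p_1 + p_0)/(k*q_1 + q_0) with the largest k >= 1 whose denominator stays <= 15; these approach x as k grows, and every other convergent or intermediate fraction in range is farther away.
Largest k: floor((15 - q_0)/q_1) = floor((15 - 1)/8) = 1.
That gives (1*17 + 2)/(1*8 + 1) = 19/9.
Compare the errors: |x - 17/8| = |125*8 - 17*59|/(59*8) = 3/472, and |x - 19/9| = |125*9 - 19*59|/(59*9) = 4/531.
Cross-multiplying, 3*531 = 1593 < 1888 = 4*472, so 3/472 is smaller: the convergent 17/8 is closer to x than 19/9.

17/8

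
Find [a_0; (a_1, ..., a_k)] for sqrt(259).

Write x_i = (sqrt(259) + m_i)/d_i with (m_0, d_0) = (0, 1). a_0 = floor(sqrt(259)) = 16, since 16^2 = 256 <= 259 < 289 = 17^2.
Iterate m_{i+1} = d_i*a_i - m_i, d_{i+1} = (259 - m_{i+1}^2)/d_i, a_{i+1} = floor((a_0 + m_{i+1})/d_{i+1}):
  m_1 = 1*16 - 0 = 16, d_1 = (259 - 16^2)/1 = 3/1 = 3, a_1 = floor((16 + 16)/3) = 10.
  m_2 = 3*10 - 16 = 14, d_2 = (259 - 14^2)/3 = 63/3 = 21, a_2 = floor((16 + 14)/21) = 1.
  m_3 = 21*1 - 14 = 7, d_3 = (259 - 7^2)/21 = 210/21 = 10, a_3 = floor((16 + 7)/10) = 2.
  m_4 = 10*2 - 7 = 13, d_4 = (259 - 13^2)/10 = 90/10 = 9, a_4 = floor((16 + 13)/9) = 3.
  m_5 = 9*3 - 13 = 14, d_5 = (259 - 14^2)/9 = 63/9 = 7, a_5 = floor((16 + 14)/7) = 4.
  m_6 = 7*4 - 14 = 14, d_6 = (259 - 14^2)/7 = 63/7 = 9, a_6 = floor((16 + 14)/9) = 3.
  m_7 = 9*3 - 14 = 13, d_7 = (259 - 13^2)/9 = 90/9 = 10, a_7 = floor((16 + 13)/10) = 2.
  m_8 = 10*2 - 13 = 7, d_8 = (259 - 7^2)/10 = 210/10 = 21, a_8 = floor((16 + 7)/21) = 1.
  m_9 = 21*1 - 7 = 14, d_9 = (259 - 14^2)/21 = 63/21 = 3, a_9 = floor((16 + 14)/3) = 10.
  m_10 = 3*10 - 14 = 16, d_10 = (259 - 16^2)/3 = 3/3 = 1, a_10 = floor((16 + 16)/1) = 32.
  m_11 = 1*32 - 16 = 16, d_11 = (259 - 16^2)/1 = 3/1 = 3: (m_11, d_11) = (m_1, d_1) = (16, 3), so from here the quotients repeat a_1, ..., a_10; the period length is 10.
Hence the expansion of sqrt(259) is a_0 = 16 followed by the repeating block 10, 1, 2, 3, 4, 3, 2, 1, 10, 32 (period 10).

[16; (10, 1, 2, 3, 4, 3, 2, 1, 10, 32)]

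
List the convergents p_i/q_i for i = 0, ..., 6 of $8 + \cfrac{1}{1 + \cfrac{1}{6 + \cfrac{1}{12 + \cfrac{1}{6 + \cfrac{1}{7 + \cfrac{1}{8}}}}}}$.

Using the convergent recurrence p_i = a_i*p_{i-1} + p_{i-2}, q_i = a_i*q_{i-1} + q_{i-2} with p_{-2}=0, p_{-1}=1, q_{-2}=1, q_{-1}=0:
  i=0: a_0=8, p_0 = 8*1 + 0 = 8, q_0 = 8*0 + 1 = 1.
  i=1: a_1=1, p_1 = 1*8 + 1 = 9, q_1 = 1*1 + 0 = 1.
  i=2: a_2=6, p_2 = 6*9 + 8 = 62, q_2 = 6*1 + 1 = 7.
  i=3: a_3=12, p_3 = 12*62 + 9 = 753, q_3 = 12*7 + 1 = 85.
  i=4: a_4=6, p_4 = 6*753 + 62 = 4580, q_4 = 6*85 + 7 = 517.
  i=5: a_5=7, p_5 = 7*4580 + 753 = 32813, q_5 = 7*517 + 85 = 3704.
  i=6: a_6=8, p_6 = 8*32813 + 4580 = 267084, q_6 = 8*3704 + 517 = 30149.

8/1, 9/1, 62/7, 753/85, 4580/517, 32813/3704, 267084/30149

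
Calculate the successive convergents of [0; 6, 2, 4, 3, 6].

0/1, 1/6, 2/13, 9/58, 29/187, 183/1180

Using the convergent recurrence p_i = a_i*p_{i-1} + p_{i-2}, q_i = a_i*q_{i-1} + q_{i-2} with p_{-2}=0, p_{-1}=1, q_{-2}=1, q_{-1}=0:
  i=0: a_0=0, p_0 = 0*1 + 0 = 0, q_0 = 0*0 + 1 = 1.
  i=1: a_1=6, p_1 = 6*0 + 1 = 1, q_1 = 6*1 + 0 = 6.
  i=2: a_2=2, p_2 = 2*1 + 0 = 2, q_2 = 2*6 + 1 = 13.
  i=3: a_3=4, p_3 = 4*2 + 1 = 9, q_3 = 4*13 + 6 = 58.
  i=4: a_4=3, p_4 = 3*9 + 2 = 29, q_4 = 3*58 + 13 = 187.
  i=5: a_5=6, p_5 = 6*29 + 9 = 183, q_5 = 6*187 + 58 = 1180.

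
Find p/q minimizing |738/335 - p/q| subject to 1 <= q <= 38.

Expand x = 738/335 as a continued fraction with the Euclidean algorithm:
  738 = 2*335 + 68, so a_0 = 2.
  335 = 4*68 + 63, so a_1 = 4.
  68 = 1*63 + 5, so a_2 = 1.
  63 = 12*5 + 3, so a_3 = 12.
  5 = 1*3 + 2, so a_4 = 1.
  3 = 1*2 + 1, so a_5 = 1.
  2 = 2*1 + 0, so a_6 = 2.
so x = [2; 4, 1, 12, 1, 1, 2].
Convergents (p_i = a_i*p_{i-1} + p_{i-2}, q_i = a_i*q_{i-1} + q_{i-2} with p_{-2}=0, p_{-1}=1, q_{-2}=1, q_{-1}=0), until the denominator exceeds 38:
  i=0: a_0=2, p_0 = 2*1 + 0 = 2, q_0 = 2*0 + 1 = 1.
  i=1: a_1=4, p_1 = 4*2 + 1 = 9, q_1 = 4*1 + 0 = 4.
  i=2: a_2=1, p_2 = 1*9 + 2 = 11, q_2 = 1*4 + 1 = 5.
  i=3: a_3=12, p_3 = 12*11 + 9 = 141, q_3 = 12*5 + 4 = 64.
q_3 = 64 > 38, so the last convergent with denominator <= 38 is p_2/q_2 = 11/5.
The closest fraction with denominator <= 38 is either p_2/q_2 or the intermediate fraction (k*p_2 + p_1)/(k*q_2 + q_1) with the largest k >= 1 whose denominator stays <= 38; these approach x as k grows, and every other convergent or intermediate fraction in range is farther away.
Largest k: floor((38 - q_1)/q_2) = floor((38 - 4)/5) = 6.
That gives (6*11 + 9)/(6*5 + 4) = 75/34.
Compare the errors: |x - 11/5| = |738*5 - 11*335|/(335*5) = 5/1675, and |x - 75/34| = |738*34 - 75*335|/(335*34) = 33/11390.
Cross-multiplying, 33*1675 = 55275 < 56950 = 5*11390, so 33/11390 is smaller: the intermediate fraction 75/34 is closer to x than 11/5.

75/34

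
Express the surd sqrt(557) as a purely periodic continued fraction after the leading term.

Write x_i = (sqrt(557) + m_i)/d_i with (m_0, d_0) = (0, 1). a_0 = floor(sqrt(557)) = 23, since 23^2 = 529 <= 557 < 576 = 24^2.
Iterate m_{i+1} = d_i*a_i - m_i, d_{i+1} = (557 - m_{i+1}^2)/d_i, a_{i+1} = floor((a_0 + m_{i+1})/d_{i+1}):
  m_1 = 1*23 - 0 = 23, d_1 = (557 - 23^2)/1 = 28/1 = 28, a_1 = floor((23 + 23)/28) = 1.
  m_2 = 28*1 - 23 = 5, d_2 = (557 - 5^2)/28 = 532/28 = 19, a_2 = floor((23 + 5)/19) = 1.
  m_3 = 19*1 - 5 = 14, d_3 = (557 - 14^2)/19 = 361/19 = 19, a_3 = floor((23 + 14)/19) = 1.
  m_4 = 19*1 - 14 = 5, d_4 = (557 - 5^2)/19 = 532/19 = 28, a_4 = floor((23 + 5)/28) = 1.
  m_5 = 28*1 - 5 = 23, d_5 = (557 - 23^2)/28 = 28/28 = 1, a_5 = floor((23 + 23)/1) = 46.
  m_6 = 1*46 - 23 = 23, d_6 = (557 - 23^2)/1 = 28/1 = 28: (m_6, d_6) = (m_1, d_1) = (23, 28), so from here the quotients repeat a_1, ..., a_5; the period length is 5.
Hence the expansion of sqrt(557) is a_0 = 23 followed by the repeating block 1, 1, 1, 1, 46 (period 5).

[23; (1, 1, 1, 1, 46)]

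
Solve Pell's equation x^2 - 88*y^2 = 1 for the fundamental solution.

First expand sqrt(88) as a continued fraction. With x_i = (sqrt(88) + m_i)/d_i and (m_0, d_0) = (0, 1): a_0 = floor(sqrt(88)) = 9, since 9^2 = 81 <= 88 < 100 = 10^2.
Iterate m_{i+1} = d_i*a_i - m_i, d_{i+1} = (88 - m_{i+1}^2)/d_i, a_{i+1} = floor((a_0 + m_{i+1})/d_{i+1}):
  m_1 = 1*9 - 0 = 9, d_1 = (88 - 9^2)/1 = 7/1 = 7, a_1 = floor((9 + 9)/7) = 2.
  m_2 = 7*2 - 9 = 5, d_2 = (88 - 5^2)/7 = 63/7 = 9, a_2 = floor((9 + 5)/9) = 1.
  m_3 = 9*1 - 5 = 4, d_3 = (88 - 4^2)/9 = 72/9 = 8, a_3 = floor((9 + 4)/8) = 1.
  m_4 = 8*1 - 4 = 4, d_4 = (88 - 4^2)/8 = 72/8 = 9, a_4 = floor((9 + 4)/9) = 1.
  m_5 = 9*1 - 4 = 5, d_5 = (88 - 5^2)/9 = 63/9 = 7, a_5 = floor((9 + 5)/7) = 2.
  m_6 = 7*2 - 5 = 9, d_6 = (88 - 9^2)/7 = 7/7 = 1, a_6 = floor((9 + 9)/1) = 18.
  m_7 = 1*18 - 9 = 9, d_7 = (88 - 9^2)/1 = 7/1 = 7: (m_7, d_7) = (m_1, d_1) = (9, 7), so from here the quotients repeat a_1, ..., a_6; the period length is 6.
So sqrt(88) = [9; (2, 1, 1, 1, 2, 18)] with period length k = 6.
k is even, so the fundamental solution of x^2 - 88y^2 = 1 is (p_{k-1}, q_{k-1}) = (p_5, q_5); compute convergents through index 5.
Convergents (p_i = a_i*p_{i-1} + p_{i-2}, q_i = a_i*q_{i-1} + q_{i-2} with p_{-2}=0, p_{-1}=1, q_{-2}=1, q_{-1}=0):
  i=0: a_0=9, p_0 = 9*1 + 0 = 9, q_0 = 9*0 + 1 = 1.
  i=1: a_1=2, p_1 = 2*9 + 1 = 19, q_1 = 2*1 + 0 = 2.
  i=2: a_2=1, p_2 = 1*19 + 9 = 28, q_2 = 1*2 + 1 = 3.
  i=3: a_3=1, p_3 = 1*28 + 19 = 47, q_3 = 1*3 + 2 = 5.
  i=4: a_4=1, p_4 = 1*47 + 28 = 75, q_4 = 1*5 + 3 = 8.
  i=5: a_5=2, p_5 = 2*75 + 47 = 197, q_5 = 2*8 + 5 = 21.
Check: 197^2 - 88*21^2 = 38809 - 38808 = 1, so (x, y) = (197, 21) solves the equation, and by the theorem it is the least positive solution.

(x, y) = (197, 21)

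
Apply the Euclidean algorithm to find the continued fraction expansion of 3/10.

Run the Euclidean algorithm on 3 and 10; the successive quotients are the partial quotients a_0, a_1, ... (each step inverts the fractional part left over by the previous one):
  3 = 0*10 + 3, so a_0 = 0.
  10 = 3*3 + 1, so a_1 = 3.
  3 = 3*1 + 0, so a_2 = 3.
The remainder reaches 0 after 3 divisions, so the expansion has 3 partial quotients, read off in order.

[0; 3, 3]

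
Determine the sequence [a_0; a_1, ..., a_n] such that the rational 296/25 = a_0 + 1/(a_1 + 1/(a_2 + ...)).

Run the Euclidean algorithm on 296 and 25; the successive quotients are the partial quotients a_0, a_1, ... (each step inverts the fractional part left over by the previous one):
  296 = 11*25 + 21, so a_0 = 11.
  25 = 1*21 + 4, so a_1 = 1.
  21 = 5*4 + 1, so a_2 = 5.
  4 = 4*1 + 0, so a_3 = 4.
The remainder reaches 0 after 4 divisions, so the expansion has 4 partial quotients, read off in order.

[11; 1, 5, 4]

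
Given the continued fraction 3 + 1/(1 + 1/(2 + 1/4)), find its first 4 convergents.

Using the convergent recurrence p_i = a_i*p_{i-1} + p_{i-2}, q_i = a_i*q_{i-1} + q_{i-2} with p_{-2}=0, p_{-1}=1, q_{-2}=1, q_{-1}=0:
  i=0: a_0=3, p_0 = 3*1 + 0 = 3, q_0 = 3*0 + 1 = 1.
  i=1: a_1=1, p_1 = 1*3 + 1 = 4, q_1 = 1*1 + 0 = 1.
  i=2: a_2=2, p_2 = 2*4 + 3 = 11, q_2 = 2*1 + 1 = 3.
  i=3: a_3=4, p_3 = 4*11 + 4 = 48, q_3 = 4*3 + 1 = 13.

3/1, 4/1, 11/3, 48/13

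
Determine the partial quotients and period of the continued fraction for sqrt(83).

Write x_i = (sqrt(83) + m_i)/d_i with (m_0, d_0) = (0, 1). a_0 = floor(sqrt(83)) = 9, since 9^2 = 81 <= 83 < 100 = 10^2.
Iterate m_{i+1} = d_i*a_i - m_i, d_{i+1} = (83 - m_{i+1}^2)/d_i, a_{i+1} = floor((a_0 + m_{i+1})/d_{i+1}):
  m_1 = 1*9 - 0 = 9, d_1 = (83 - 9^2)/1 = 2/1 = 2, a_1 = floor((9 + 9)/2) = 9.
  m_2 = 2*9 - 9 = 9, d_2 = (83 - 9^2)/2 = 2/2 = 1, a_2 = floor((9 + 9)/1) = 18.
  m_3 = 1*18 - 9 = 9, d_3 = (83 - 9^2)/1 = 2/1 = 2: (m_3, d_3) = (m_1, d_1) = (9, 2), so from here the quotients repeat a_1, a_2; the period length is 2.
Hence the expansion of sqrt(83) is a_0 = 9 followed by the repeating block 9, 18 (period 2).

[9; (9, 18)]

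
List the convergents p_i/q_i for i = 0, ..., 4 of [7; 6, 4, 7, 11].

7/1, 43/6, 179/25, 1296/181, 14435/2016

Using the convergent recurrence p_i = a_i*p_{i-1} + p_{i-2}, q_i = a_i*q_{i-1} + q_{i-2} with p_{-2}=0, p_{-1}=1, q_{-2}=1, q_{-1}=0:
  i=0: a_0=7, p_0 = 7*1 + 0 = 7, q_0 = 7*0 + 1 = 1.
  i=1: a_1=6, p_1 = 6*7 + 1 = 43, q_1 = 6*1 + 0 = 6.
  i=2: a_2=4, p_2 = 4*43 + 7 = 179, q_2 = 4*6 + 1 = 25.
  i=3: a_3=7, p_3 = 7*179 + 43 = 1296, q_3 = 7*25 + 6 = 181.
  i=4: a_4=11, p_4 = 11*1296 + 179 = 14435, q_4 = 11*181 + 25 = 2016.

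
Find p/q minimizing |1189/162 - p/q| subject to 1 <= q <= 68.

Expand x = 1189/162 as a continued fraction with the Euclidean algorithm:
  1189 = 7*162 + 55, so a_0 = 7.
  162 = 2*55 + 52, so a_1 = 2.
  55 = 1*52 + 3, so a_2 = 1.
  52 = 17*3 + 1, so a_3 = 17.
  3 = 3*1 + 0, so a_4 = 3.
so x = [7; 2, 1, 17, 3].
Convergents (p_i = a_i*p_{i-1} + p_{i-2}, q_i = a_i*q_{i-1} + q_{i-2} with p_{-2}=0, p_{-1}=1, q_{-2}=1, q_{-1}=0), until the denominator exceeds 68:
  i=0: a_0=7, p_0 = 7*1 + 0 = 7, q_0 = 7*0 + 1 = 1.
  i=1: a_1=2, p_1 = 2*7 + 1 = 15, q_1 = 2*1 + 0 = 2.
  i=2: a_2=1, p_2 = 1*15 + 7 = 22, q_2 = 1*2 + 1 = 3.
  i=3: a_3=17, p_3 = 17*22 + 15 = 389, q_3 = 17*3 + 2 = 53.
  i=4: a_4=3, p_4 = 3*389 + 22 = 1189, q_4 = 3*53 + 3 = 162.
q_4 = 162 > 68, so the last convergent with denominator <= 68 is p_3/q_3 = 389/53.
The closest fraction with denominator <= 68 is either p_3/q_3 or the intermediate fraction (k*p_3 + p_2)/(k*q_3 + q_2) with the largest k >= 1 whose denominator stays <= 68; these approach x as k grows, and every other convergent or intermediate fraction in range is farther away.
Largest k: floor((68 - q_2)/q_3) = floor((68 - 3)/53) = 1.
That gives (1*389 + 22)/(1*53 + 3) = 411/56.
Compare the errors: |x - 389/53| = |1189*53 - 389*162|/(162*53) = 1/8586, and |x - 411/56| = |1189*56 - 411*162|/(162*56) = 2/9072.
Cross-multiplying, 1*9072 = 9072 < 17172 = 2*8586, so 1/8586 is smaller: the convergent 389/53 is closer to x than 411/56.

389/53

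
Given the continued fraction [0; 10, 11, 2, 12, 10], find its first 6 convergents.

Using the convergent recurrence p_i = a_i*p_{i-1} + p_{i-2}, q_i = a_i*q_{i-1} + q_{i-2} with p_{-2}=0, p_{-1}=1, q_{-2}=1, q_{-1}=0:
  i=0: a_0=0, p_0 = 0*1 + 0 = 0, q_0 = 0*0 + 1 = 1.
  i=1: a_1=10, p_1 = 10*0 + 1 = 1, q_1 = 10*1 + 0 = 10.
  i=2: a_2=11, p_2 = 11*1 + 0 = 11, q_2 = 11*10 + 1 = 111.
  i=3: a_3=2, p_3 = 2*11 + 1 = 23, q_3 = 2*111 + 10 = 232.
  i=4: a_4=12, p_4 = 12*23 + 11 = 287, q_4 = 12*232 + 111 = 2895.
  i=5: a_5=10, p_5 = 10*287 + 23 = 2893, q_5 = 10*2895 + 232 = 29182.

0/1, 1/10, 11/111, 23/232, 287/2895, 2893/29182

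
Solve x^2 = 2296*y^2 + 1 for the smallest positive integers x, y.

First expand sqrt(2296) as a continued fraction. With x_i = (sqrt(2296) + m_i)/d_i and (m_0, d_0) = (0, 1): a_0 = floor(sqrt(2296)) = 47, since 47^2 = 2209 <= 2296 < 2304 = 48^2.
Iterate m_{i+1} = d_i*a_i - m_i, d_{i+1} = (2296 - m_{i+1}^2)/d_i, a_{i+1} = floor((a_0 + m_{i+1})/d_{i+1}):
  m_1 = 1*47 - 0 = 47, d_1 = (2296 - 47^2)/1 = 87/1 = 87, a_1 = floor((47 + 47)/87) = 1.
  m_2 = 87*1 - 47 = 40, d_2 = (2296 - 40^2)/87 = 696/87 = 8, a_2 = floor((47 + 40)/8) = 10.
  m_3 = 8*10 - 40 = 40, d_3 = (2296 - 40^2)/8 = 696/8 = 87, a_3 = floor((47 + 40)/87) = 1.
  m_4 = 87*1 - 40 = 47, d_4 = (2296 - 47^2)/87 = 87/87 = 1, a_4 = floor((47 + 47)/1) = 94.
  m_5 = 1*94 - 47 = 47, d_5 = (2296 - 47^2)/1 = 87/1 = 87: (m_5, d_5) = (m_1, d_1) = (47, 87), so from here the quotients repeat a_1, ..., a_4; the period length is 4.
So sqrt(2296) = [47; (1, 10, 1, 94)] with period length k = 4.
k is even, so the fundamental solution of x^2 - 2296y^2 = 1 is (p_{k-1}, q_{k-1}) = (p_3, q_3); compute convergents through index 3.
Convergents (p_i = a_i*p_{i-1} + p_{i-2}, q_i = a_i*q_{i-1} + q_{i-2} with p_{-2}=0, p_{-1}=1, q_{-2}=1, q_{-1}=0):
  i=0: a_0=47, p_0 = 47*1 + 0 = 47, q_0 = 47*0 + 1 = 1.
  i=1: a_1=1, p_1 = 1*47 + 1 = 48, q_1 = 1*1 + 0 = 1.
  i=2: a_2=10, p_2 = 10*48 + 47 = 527, q_2 = 10*1 + 1 = 11.
  i=3: a_3=1, p_3 = 1*527 + 48 = 575, q_3 = 1*11 + 1 = 12.
Check: 575^2 - 2296*12^2 = 330625 - 330624 = 1, so (x, y) = (575, 12) solves the equation, and by the theorem it is the least positive solution.

(x, y) = (575, 12)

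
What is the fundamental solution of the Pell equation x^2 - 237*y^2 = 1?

(x, y) = (228151, 14820)

First expand sqrt(237) as a continued fraction. With x_i = (sqrt(237) + m_i)/d_i and (m_0, d_0) = (0, 1): a_0 = floor(sqrt(237)) = 15, since 15^2 = 225 <= 237 < 256 = 16^2.
Iterate m_{i+1} = d_i*a_i - m_i, d_{i+1} = (237 - m_{i+1}^2)/d_i, a_{i+1} = floor((a_0 + m_{i+1})/d_{i+1}):
  m_1 = 1*15 - 0 = 15, d_1 = (237 - 15^2)/1 = 12/1 = 12, a_1 = floor((15 + 15)/12) = 2.
  m_2 = 12*2 - 15 = 9, d_2 = (237 - 9^2)/12 = 156/12 = 13, a_2 = floor((15 + 9)/13) = 1.
  m_3 = 13*1 - 9 = 4, d_3 = (237 - 4^2)/13 = 221/13 = 17, a_3 = floor((15 + 4)/17) = 1.
  m_4 = 17*1 - 4 = 13, d_4 = (237 - 13^2)/17 = 68/17 = 4, a_4 = floor((15 + 13)/4) = 7.
  m_5 = 4*7 - 13 = 15, d_5 = (237 - 15^2)/4 = 12/4 = 3, a_5 = floor((15 + 15)/3) = 10.
  m_6 = 3*10 - 15 = 15, d_6 = (237 - 15^2)/3 = 12/3 = 4, a_6 = floor((15 + 15)/4) = 7.
  m_7 = 4*7 - 15 = 13, d_7 = (237 - 13^2)/4 = 68/4 = 17, a_7 = floor((15 + 13)/17) = 1.
  m_8 = 17*1 - 13 = 4, d_8 = (237 - 4^2)/17 = 221/17 = 13, a_8 = floor((15 + 4)/13) = 1.
  m_9 = 13*1 - 4 = 9, d_9 = (237 - 9^2)/13 = 156/13 = 12, a_9 = floor((15 + 9)/12) = 2.
  m_10 = 12*2 - 9 = 15, d_10 = (237 - 15^2)/12 = 12/12 = 1, a_10 = floor((15 + 15)/1) = 30.
  m_11 = 1*30 - 15 = 15, d_11 = (237 - 15^2)/1 = 12/1 = 12: (m_11, d_11) = (m_1, d_1) = (15, 12), so from here the quotients repeat a_1, ..., a_10; the period length is 10.
So sqrt(237) = [15; (2, 1, 1, 7, 10, 7, 1, 1, 2, 30)] with period length k = 10.
k is even, so the fundamental solution of x^2 - 237y^2 = 1 is (p_{k-1}, q_{k-1}) = (p_9, q_9); compute convergents through index 9.
Convergents (p_i = a_i*p_{i-1} + p_{i-2}, q_i = a_i*q_{i-1} + q_{i-2} with p_{-2}=0, p_{-1}=1, q_{-2}=1, q_{-1}=0):
  i=0: a_0=15, p_0 = 15*1 + 0 = 15, q_0 = 15*0 + 1 = 1.
  i=1: a_1=2, p_1 = 2*15 + 1 = 31, q_1 = 2*1 + 0 = 2.
  i=2: a_2=1, p_2 = 1*31 + 15 = 46, q_2 = 1*2 + 1 = 3.
  i=3: a_3=1, p_3 = 1*46 + 31 = 77, q_3 = 1*3 + 2 = 5.
  i=4: a_4=7, p_4 = 7*77 + 46 = 585, q_4 = 7*5 + 3 = 38.
  i=5: a_5=10, p_5 = 10*585 + 77 = 5927, q_5 = 10*38 + 5 = 385.
  i=6: a_6=7, p_6 = 7*5927 + 585 = 42074, q_6 = 7*385 + 38 = 2733.
  i=7: a_7=1, p_7 = 1*42074 + 5927 = 48001, q_7 = 1*2733 + 385 = 3118.
  i=8: a_8=1, p_8 = 1*48001 + 42074 = 90075, q_8 = 1*3118 + 2733 = 5851.
  i=9: a_9=2, p_9 = 2*90075 + 48001 = 228151, q_9 = 2*5851 + 3118 = 14820.
Check: 228151^2 - 237*14820^2 = 52052878801 - 52052878800 = 1, so (x, y) = (228151, 14820) solves the equation, and by the theorem it is the least positive solution.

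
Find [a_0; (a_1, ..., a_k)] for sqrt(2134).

[46; (5, 8, 5, 92)]

Write x_i = (sqrt(2134) + m_i)/d_i with (m_0, d_0) = (0, 1). a_0 = floor(sqrt(2134)) = 46, since 46^2 = 2116 <= 2134 < 2209 = 47^2.
Iterate m_{i+1} = d_i*a_i - m_i, d_{i+1} = (2134 - m_{i+1}^2)/d_i, a_{i+1} = floor((a_0 + m_{i+1})/d_{i+1}):
  m_1 = 1*46 - 0 = 46, d_1 = (2134 - 46^2)/1 = 18/1 = 18, a_1 = floor((46 + 46)/18) = 5.
  m_2 = 18*5 - 46 = 44, d_2 = (2134 - 44^2)/18 = 198/18 = 11, a_2 = floor((46 + 44)/11) = 8.
  m_3 = 11*8 - 44 = 44, d_3 = (2134 - 44^2)/11 = 198/11 = 18, a_3 = floor((46 + 44)/18) = 5.
  m_4 = 18*5 - 44 = 46, d_4 = (2134 - 46^2)/18 = 18/18 = 1, a_4 = floor((46 + 46)/1) = 92.
  m_5 = 1*92 - 46 = 46, d_5 = (2134 - 46^2)/1 = 18/1 = 18: (m_5, d_5) = (m_1, d_1) = (46, 18), so from here the quotients repeat a_1, ..., a_4; the period length is 4.
Hence the expansion of sqrt(2134) is a_0 = 46 followed by the repeating block 5, 8, 5, 92 (period 4).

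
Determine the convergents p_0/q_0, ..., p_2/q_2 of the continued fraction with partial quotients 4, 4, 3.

Using the convergent recurrence p_i = a_i*p_{i-1} + p_{i-2}, q_i = a_i*q_{i-1} + q_{i-2} with p_{-2}=0, p_{-1}=1, q_{-2}=1, q_{-1}=0:
  i=0: a_0=4, p_0 = 4*1 + 0 = 4, q_0 = 4*0 + 1 = 1.
  i=1: a_1=4, p_1 = 4*4 + 1 = 17, q_1 = 4*1 + 0 = 4.
  i=2: a_2=3, p_2 = 3*17 + 4 = 55, q_2 = 3*4 + 1 = 13.

4/1, 17/4, 55/13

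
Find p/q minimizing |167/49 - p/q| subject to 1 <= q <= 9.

17/5

Expand x = 167/49 as a continued fraction with the Euclidean algorithm:
  167 = 3*49 + 20, so a_0 = 3.
  49 = 2*20 + 9, so a_1 = 2.
  20 = 2*9 + 2, so a_2 = 2.
  9 = 4*2 + 1, so a_3 = 4.
  2 = 2*1 + 0, so a_4 = 2.
so x = [3; 2, 2, 4, 2].
Convergents (p_i = a_i*p_{i-1} + p_{i-2}, q_i = a_i*q_{i-1} + q_{i-2} with p_{-2}=0, p_{-1}=1, q_{-2}=1, q_{-1}=0), until the denominator exceeds 9:
  i=0: a_0=3, p_0 = 3*1 + 0 = 3, q_0 = 3*0 + 1 = 1.
  i=1: a_1=2, p_1 = 2*3 + 1 = 7, q_1 = 2*1 + 0 = 2.
  i=2: a_2=2, p_2 = 2*7 + 3 = 17, q_2 = 2*2 + 1 = 5.
  i=3: a_3=4, p_3 = 4*17 + 7 = 75, q_3 = 4*5 + 2 = 22.
q_3 = 22 > 9, so the last convergent with denominator <= 9 is p_2/q_2 = 17/5.
The closest fraction with denominator <= 9 is either p_2/q_2 or the intermediate fraction (k*p_2 + p_1)/(k*q_2 + q_1) with the largest k >= 1 whose denominator stays <= 9; these approach x as k grows, and every other convergent or intermediate fraction in range is farther away.
Largest k: floor((9 - q_1)/q_2) = floor((9 - 2)/5) = 1.
That gives (1*17 + 7)/(1*5 + 2) = 24/7.
Compare the errors: |x - 17/5| = |167*5 - 17*49|/(49*5) = 2/245, and |x - 24/7| = |167*7 - 24*49|/(49*7) = 7/343.
Cross-multiplying, 2*343 = 686 < 1715 = 7*245, so 2/245 is smaller: the convergent 17/5 is closer to x than 24/7.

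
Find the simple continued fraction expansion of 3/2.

[1; 2]

Run the Euclidean algorithm on 3 and 2; the successive quotients are the partial quotients a_0, a_1, ... (each step inverts the fractional part left over by the previous one):
  3 = 1*2 + 1, so a_0 = 1.
  2 = 2*1 + 0, so a_1 = 2.
The remainder reaches 0 after 2 divisions, so the expansion has 2 partial quotients, read off in order.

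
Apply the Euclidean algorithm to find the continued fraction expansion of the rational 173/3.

Run the Euclidean algorithm on 173 and 3; the successive quotients are the partial quotients a_0, a_1, ... (each step inverts the fractional part left over by the previous one):
  173 = 57*3 + 2, so a_0 = 57.
  3 = 1*2 + 1, so a_1 = 1.
  2 = 2*1 + 0, so a_2 = 2.
The remainder reaches 0 after 3 divisions, so the expansion has 3 partial quotients, read off in order.

[57; 1, 2]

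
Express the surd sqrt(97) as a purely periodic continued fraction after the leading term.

[9; (1, 5, 1, 1, 1, 1, 1, 1, 5, 1, 18)]

Write x_i = (sqrt(97) + m_i)/d_i with (m_0, d_0) = (0, 1). a_0 = floor(sqrt(97)) = 9, since 9^2 = 81 <= 97 < 100 = 10^2.
Iterate m_{i+1} = d_i*a_i - m_i, d_{i+1} = (97 - m_{i+1}^2)/d_i, a_{i+1} = floor((a_0 + m_{i+1})/d_{i+1}):
  m_1 = 1*9 - 0 = 9, d_1 = (97 - 9^2)/1 = 16/1 = 16, a_1 = floor((9 + 9)/16) = 1.
  m_2 = 16*1 - 9 = 7, d_2 = (97 - 7^2)/16 = 48/16 = 3, a_2 = floor((9 + 7)/3) = 5.
  m_3 = 3*5 - 7 = 8, d_3 = (97 - 8^2)/3 = 33/3 = 11, a_3 = floor((9 + 8)/11) = 1.
  m_4 = 11*1 - 8 = 3, d_4 = (97 - 3^2)/11 = 88/11 = 8, a_4 = floor((9 + 3)/8) = 1.
  m_5 = 8*1 - 3 = 5, d_5 = (97 - 5^2)/8 = 72/8 = 9, a_5 = floor((9 + 5)/9) = 1.
  m_6 = 9*1 - 5 = 4, d_6 = (97 - 4^2)/9 = 81/9 = 9, a_6 = floor((9 + 4)/9) = 1.
  m_7 = 9*1 - 4 = 5, d_7 = (97 - 5^2)/9 = 72/9 = 8, a_7 = floor((9 + 5)/8) = 1.
  m_8 = 8*1 - 5 = 3, d_8 = (97 - 3^2)/8 = 88/8 = 11, a_8 = floor((9 + 3)/11) = 1.
  m_9 = 11*1 - 3 = 8, d_9 = (97 - 8^2)/11 = 33/11 = 3, a_9 = floor((9 + 8)/3) = 5.
  m_10 = 3*5 - 8 = 7, d_10 = (97 - 7^2)/3 = 48/3 = 16, a_10 = floor((9 + 7)/16) = 1.
  m_11 = 16*1 - 7 = 9, d_11 = (97 - 9^2)/16 = 16/16 = 1, a_11 = floor((9 + 9)/1) = 18.
  m_12 = 1*18 - 9 = 9, d_12 = (97 - 9^2)/1 = 16/1 = 16: (m_12, d_12) = (m_1, d_1) = (9, 16), so from here the quotients repeat a_1, ..., a_11; the period length is 11.
Hence the expansion of sqrt(97) is a_0 = 9 followed by the repeating block 1, 5, 1, 1, 1, 1, 1, 1, 5, 1, 18 (period 11).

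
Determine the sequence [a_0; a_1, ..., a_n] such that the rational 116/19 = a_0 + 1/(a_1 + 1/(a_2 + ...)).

[6; 9, 2]

Run the Euclidean algorithm on 116 and 19; the successive quotients are the partial quotients a_0, a_1, ... (each step inverts the fractional part left over by the previous one):
  116 = 6*19 + 2, so a_0 = 6.
  19 = 9*2 + 1, so a_1 = 9.
  2 = 2*1 + 0, so a_2 = 2.
The remainder reaches 0 after 3 divisions, so the expansion has 3 partial quotients, read off in order.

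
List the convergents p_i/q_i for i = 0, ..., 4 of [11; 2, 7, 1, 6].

11/1, 23/2, 172/15, 195/17, 1342/117

Using the convergent recurrence p_i = a_i*p_{i-1} + p_{i-2}, q_i = a_i*q_{i-1} + q_{i-2} with p_{-2}=0, p_{-1}=1, q_{-2}=1, q_{-1}=0:
  i=0: a_0=11, p_0 = 11*1 + 0 = 11, q_0 = 11*0 + 1 = 1.
  i=1: a_1=2, p_1 = 2*11 + 1 = 23, q_1 = 2*1 + 0 = 2.
  i=2: a_2=7, p_2 = 7*23 + 11 = 172, q_2 = 7*2 + 1 = 15.
  i=3: a_3=1, p_3 = 1*172 + 23 = 195, q_3 = 1*15 + 2 = 17.
  i=4: a_4=6, p_4 = 6*195 + 172 = 1342, q_4 = 6*17 + 15 = 117.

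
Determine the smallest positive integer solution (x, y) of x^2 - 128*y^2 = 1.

(x, y) = (577, 51)

First expand sqrt(128) as a continued fraction. With x_i = (sqrt(128) + m_i)/d_i and (m_0, d_0) = (0, 1): a_0 = floor(sqrt(128)) = 11, since 11^2 = 121 <= 128 < 144 = 12^2.
Iterate m_{i+1} = d_i*a_i - m_i, d_{i+1} = (128 - m_{i+1}^2)/d_i, a_{i+1} = floor((a_0 + m_{i+1})/d_{i+1}):
  m_1 = 1*11 - 0 = 11, d_1 = (128 - 11^2)/1 = 7/1 = 7, a_1 = floor((11 + 11)/7) = 3.
  m_2 = 7*3 - 11 = 10, d_2 = (128 - 10^2)/7 = 28/7 = 4, a_2 = floor((11 + 10)/4) = 5.
  m_3 = 4*5 - 10 = 10, d_3 = (128 - 10^2)/4 = 28/4 = 7, a_3 = floor((11 + 10)/7) = 3.
  m_4 = 7*3 - 10 = 11, d_4 = (128 - 11^2)/7 = 7/7 = 1, a_4 = floor((11 + 11)/1) = 22.
  m_5 = 1*22 - 11 = 11, d_5 = (128 - 11^2)/1 = 7/1 = 7: (m_5, d_5) = (m_1, d_1) = (11, 7), so from here the quotients repeat a_1, ..., a_4; the period length is 4.
So sqrt(128) = [11; (3, 5, 3, 22)] with period length k = 4.
k is even, so the fundamental solution of x^2 - 128y^2 = 1 is (p_{k-1}, q_{k-1}) = (p_3, q_3); compute convergents through index 3.
Convergents (p_i = a_i*p_{i-1} + p_{i-2}, q_i = a_i*q_{i-1} + q_{i-2} with p_{-2}=0, p_{-1}=1, q_{-2}=1, q_{-1}=0):
  i=0: a_0=11, p_0 = 11*1 + 0 = 11, q_0 = 11*0 + 1 = 1.
  i=1: a_1=3, p_1 = 3*11 + 1 = 34, q_1 = 3*1 + 0 = 3.
  i=2: a_2=5, p_2 = 5*34 + 11 = 181, q_2 = 5*3 + 1 = 16.
  i=3: a_3=3, p_3 = 3*181 + 34 = 577, q_3 = 3*16 + 3 = 51.
Check: 577^2 - 128*51^2 = 332929 - 332928 = 1, so (x, y) = (577, 51) solves the equation, and by the theorem it is the least positive solution.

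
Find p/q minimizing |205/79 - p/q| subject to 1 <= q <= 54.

Expand x = 205/79 as a continued fraction with the Euclidean algorithm:
  205 = 2*79 + 47, so a_0 = 2.
  79 = 1*47 + 32, so a_1 = 1.
  47 = 1*32 + 15, so a_2 = 1.
  32 = 2*15 + 2, so a_3 = 2.
  15 = 7*2 + 1, so a_4 = 7.
  2 = 2*1 + 0, so a_5 = 2.
so x = [2; 1, 1, 2, 7, 2].
Convergents (p_i = a_i*p_{i-1} + p_{i-2}, q_i = a_i*q_{i-1} + q_{i-2} with p_{-2}=0, p_{-1}=1, q_{-2}=1, q_{-1}=0), until the denominator exceeds 54:
  i=0: a_0=2, p_0 = 2*1 + 0 = 2, q_0 = 2*0 + 1 = 1.
  i=1: a_1=1, p_1 = 1*2 + 1 = 3, q_1 = 1*1 + 0 = 1.
  i=2: a_2=1, p_2 = 1*3 + 2 = 5, q_2 = 1*1 + 1 = 2.
  i=3: a_3=2, p_3 = 2*5 + 3 = 13, q_3 = 2*2 + 1 = 5.
  i=4: a_4=7, p_4 = 7*13 + 5 = 96, q_4 = 7*5 + 2 = 37.
  i=5: a_5=2, p_5 = 2*96 + 13 = 205, q_5 = 2*37 + 5 = 79.
q_5 = 79 > 54, so the last convergent with denominator <= 54 is p_4/q_4 = 96/37.
The closest fraction with denominator <= 54 is either p_4/q_4 or the intermediate fraction (k*p_4 + p_3)/(k*q_4 + q_3) with the largest k >= 1 whose denominator stays <= 54; these approach x as k grows, and every other convergent or intermediate fraction in range is farther away.
Largest k: floor((54 - q_3)/q_4) = floor((54 - 5)/37) = 1.
That gives (1*96 + 13)/(1*37 + 5) = 109/42.
Compare the errors: |x - 96/37| = |205*37 - 96*79|/(79*37) = 1/2923, and |x - 109/42| = |205*42 - 109*79|/(79*42) = 1/3318.
Cross-multiplying, 1*2923 = 2923 < 3318 = 1*3318, so 1/3318 is smaller: the intermediate fraction 109/42 is closer to x than 96/37.

109/42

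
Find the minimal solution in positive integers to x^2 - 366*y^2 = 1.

First expand sqrt(366) as a continued fraction. With x_i = (sqrt(366) + m_i)/d_i and (m_0, d_0) = (0, 1): a_0 = floor(sqrt(366)) = 19, since 19^2 = 361 <= 366 < 400 = 20^2.
Iterate m_{i+1} = d_i*a_i - m_i, d_{i+1} = (366 - m_{i+1}^2)/d_i, a_{i+1} = floor((a_0 + m_{i+1})/d_{i+1}):
  m_1 = 1*19 - 0 = 19, d_1 = (366 - 19^2)/1 = 5/1 = 5, a_1 = floor((19 + 19)/5) = 7.
  m_2 = 5*7 - 19 = 16, d_2 = (366 - 16^2)/5 = 110/5 = 22, a_2 = floor((19 + 16)/22) = 1.
  m_3 = 22*1 - 16 = 6, d_3 = (366 - 6^2)/22 = 330/22 = 15, a_3 = floor((19 + 6)/15) = 1.
  m_4 = 15*1 - 6 = 9, d_4 = (366 - 9^2)/15 = 285/15 = 19, a_4 = floor((19 + 9)/19) = 1.
  m_5 = 19*1 - 9 = 10, d_5 = (366 - 10^2)/19 = 266/19 = 14, a_5 = floor((19 + 10)/14) = 2.
  m_6 = 14*2 - 10 = 18, d_6 = (366 - 18^2)/14 = 42/14 = 3, a_6 = floor((19 + 18)/3) = 12.
  m_7 = 3*12 - 18 = 18, d_7 = (366 - 18^2)/3 = 42/3 = 14, a_7 = floor((19 + 18)/14) = 2.
  m_8 = 14*2 - 18 = 10, d_8 = (366 - 10^2)/14 = 266/14 = 19, a_8 = floor((19 + 10)/19) = 1.
  m_9 = 19*1 - 10 = 9, d_9 = (366 - 9^2)/19 = 285/19 = 15, a_9 = floor((19 + 9)/15) = 1.
  m_10 = 15*1 - 9 = 6, d_10 = (366 - 6^2)/15 = 330/15 = 22, a_10 = floor((19 + 6)/22) = 1.
  m_11 = 22*1 - 6 = 16, d_11 = (366 - 16^2)/22 = 110/22 = 5, a_11 = floor((19 + 16)/5) = 7.
  m_12 = 5*7 - 16 = 19, d_12 = (366 - 19^2)/5 = 5/5 = 1, a_12 = floor((19 + 19)/1) = 38.
  m_13 = 1*38 - 19 = 19, d_13 = (366 - 19^2)/1 = 5/1 = 5: (m_13, d_13) = (m_1, d_1) = (19, 5), so from here the quotients repeat a_1, ..., a_12; the period length is 12.
So sqrt(366) = [19; (7, 1, 1, 1, 2, 12, 2, 1, 1, 1, 7, 38)] with period length k = 12.
k is even, so the fundamental solution of x^2 - 366y^2 = 1 is (p_{k-1}, q_{k-1}) = (p_11, q_11); compute convergents through index 11.
Convergents (p_i = a_i*p_{i-1} + p_{i-2}, q_i = a_i*q_{i-1} + q_{i-2} with p_{-2}=0, p_{-1}=1, q_{-2}=1, q_{-1}=0):
  i=0: a_0=19, p_0 = 19*1 + 0 = 19, q_0 = 19*0 + 1 = 1.
  i=1: a_1=7, p_1 = 7*19 + 1 = 134, q_1 = 7*1 + 0 = 7.
  i=2: a_2=1, p_2 = 1*134 + 19 = 153, q_2 = 1*7 + 1 = 8.
  i=3: a_3=1, p_3 = 1*153 + 134 = 287, q_3 = 1*8 + 7 = 15.
  i=4: a_4=1, p_4 = 1*287 + 153 = 440, q_4 = 1*15 + 8 = 23.
  i=5: a_5=2, p_5 = 2*440 + 287 = 1167, q_5 = 2*23 + 15 = 61.
  i=6: a_6=12, p_6 = 12*1167 + 440 = 14444, q_6 = 12*61 + 23 = 755.
  i=7: a_7=2, p_7 = 2*14444 + 1167 = 30055, q_7 = 2*755 + 61 = 1571.
  i=8: a_8=1, p_8 = 1*30055 + 14444 = 44499, q_8 = 1*1571 + 755 = 2326.
  i=9: a_9=1, p_9 = 1*44499 + 30055 = 74554, q_9 = 1*2326 + 1571 = 3897.
  i=10: a_10=1, p_10 = 1*74554 + 44499 = 119053, q_10 = 1*3897 + 2326 = 6223.
  i=11: a_11=7, p_11 = 7*119053 + 74554 = 907925, q_11 = 7*6223 + 3897 = 47458.
Check: 907925^2 - 366*47458^2 = 824327805625 - 824327805624 = 1, so (x, y) = (907925, 47458) solves the equation, and by the theorem it is the least positive solution.

(x, y) = (907925, 47458)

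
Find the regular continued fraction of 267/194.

Run the Euclidean algorithm on 267 and 194; the successive quotients are the partial quotients a_0, a_1, ... (each step inverts the fractional part left over by the previous one):
  267 = 1*194 + 73, so a_0 = 1.
  194 = 2*73 + 48, so a_1 = 2.
  73 = 1*48 + 25, so a_2 = 1.
  48 = 1*25 + 23, so a_3 = 1.
  25 = 1*23 + 2, so a_4 = 1.
  23 = 11*2 + 1, so a_5 = 11.
  2 = 2*1 + 0, so a_6 = 2.
The remainder reaches 0 after 7 divisions, so the expansion has 7 partial quotients, read off in order.

[1; 2, 1, 1, 1, 11, 2]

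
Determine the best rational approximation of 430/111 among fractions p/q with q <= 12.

Expand x = 430/111 as a continued fraction with the Euclidean algorithm:
  430 = 3*111 + 97, so a_0 = 3.
  111 = 1*97 + 14, so a_1 = 1.
  97 = 6*14 + 13, so a_2 = 6.
  14 = 1*13 + 1, so a_3 = 1.
  13 = 13*1 + 0, so a_4 = 13.
so x = [3; 1, 6, 1, 13].
Convergents (p_i = a_i*p_{i-1} + p_{i-2}, q_i = a_i*q_{i-1} + q_{i-2} with p_{-2}=0, p_{-1}=1, q_{-2}=1, q_{-1}=0), until the denominator exceeds 12:
  i=0: a_0=3, p_0 = 3*1 + 0 = 3, q_0 = 3*0 + 1 = 1.
  i=1: a_1=1, p_1 = 1*3 + 1 = 4, q_1 = 1*1 + 0 = 1.
  i=2: a_2=6, p_2 = 6*4 + 3 = 27, q_2 = 6*1 + 1 = 7.
  i=3: a_3=1, p_3 = 1*27 + 4 = 31, q_3 = 1*7 + 1 = 8.
  i=4: a_4=13, p_4 = 13*31 + 27 = 430, q_4 = 13*8 + 7 = 111.
q_4 = 111 > 12, so the last convergent with denominator <= 12 is p_3/q_3 = 31/8.
The closest fraction with denominator <= 12 is either p_3/q_3 or the intermediate fraction (k*p_3 + p_2)/(k*q_3 + q_2) with the largest k >= 1 whose denominator stays <= 12; these approach x as k grows, and every other convergent or intermediate fraction in range is farther away.
Largest k: floor((12 - q_2)/q_3) = floor((12 - 7)/8) = 0.
Since k = 0, no intermediate fraction beyond p_3/q_3 has denominator <= 12, so the convergent 31/8 is the closest (its error is |430*8 - 31*111|/(111*8) = 1/888).

31/8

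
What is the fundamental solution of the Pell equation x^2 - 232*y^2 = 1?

First expand sqrt(232) as a continued fraction. With x_i = (sqrt(232) + m_i)/d_i and (m_0, d_0) = (0, 1): a_0 = floor(sqrt(232)) = 15, since 15^2 = 225 <= 232 < 256 = 16^2.
Iterate m_{i+1} = d_i*a_i - m_i, d_{i+1} = (232 - m_{i+1}^2)/d_i, a_{i+1} = floor((a_0 + m_{i+1})/d_{i+1}):
  m_1 = 1*15 - 0 = 15, d_1 = (232 - 15^2)/1 = 7/1 = 7, a_1 = floor((15 + 15)/7) = 4.
  m_2 = 7*4 - 15 = 13, d_2 = (232 - 13^2)/7 = 63/7 = 9, a_2 = floor((15 + 13)/9) = 3.
  m_3 = 9*3 - 13 = 14, d_3 = (232 - 14^2)/9 = 36/9 = 4, a_3 = floor((15 + 14)/4) = 7.
  m_4 = 4*7 - 14 = 14, d_4 = (232 - 14^2)/4 = 36/4 = 9, a_4 = floor((15 + 14)/9) = 3.
  m_5 = 9*3 - 14 = 13, d_5 = (232 - 13^2)/9 = 63/9 = 7, a_5 = floor((15 + 13)/7) = 4.
  m_6 = 7*4 - 13 = 15, d_6 = (232 - 15^2)/7 = 7/7 = 1, a_6 = floor((15 + 15)/1) = 30.
  m_7 = 1*30 - 15 = 15, d_7 = (232 - 15^2)/1 = 7/1 = 7: (m_7, d_7) = (m_1, d_1) = (15, 7), so from here the quotients repeat a_1, ..., a_6; the period length is 6.
So sqrt(232) = [15; (4, 3, 7, 3, 4, 30)] with period length k = 6.
k is even, so the fundamental solution of x^2 - 232y^2 = 1 is (p_{k-1}, q_{k-1}) = (p_5, q_5); compute convergents through index 5.
Convergents (p_i = a_i*p_{i-1} + p_{i-2}, q_i = a_i*q_{i-1} + q_{i-2} with p_{-2}=0, p_{-1}=1, q_{-2}=1, q_{-1}=0):
  i=0: a_0=15, p_0 = 15*1 + 0 = 15, q_0 = 15*0 + 1 = 1.
  i=1: a_1=4, p_1 = 4*15 + 1 = 61, q_1 = 4*1 + 0 = 4.
  i=2: a_2=3, p_2 = 3*61 + 15 = 198, q_2 = 3*4 + 1 = 13.
  i=3: a_3=7, p_3 = 7*198 + 61 = 1447, q_3 = 7*13 + 4 = 95.
  i=4: a_4=3, p_4 = 3*1447 + 198 = 4539, q_4 = 3*95 + 13 = 298.
  i=5: a_5=4, p_5 = 4*4539 + 1447 = 19603, q_5 = 4*298 + 95 = 1287.
Check: 19603^2 - 232*1287^2 = 384277609 - 384277608 = 1, so (x, y) = (19603, 1287) solves the equation, and by the theorem it is the least positive solution.

(x, y) = (19603, 1287)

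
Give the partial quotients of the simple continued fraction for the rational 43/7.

Run the Euclidean algorithm on 43 and 7; the successive quotients are the partial quotients a_0, a_1, ... (each step inverts the fractional part left over by the previous one):
  43 = 6*7 + 1, so a_0 = 6.
  7 = 7*1 + 0, so a_1 = 7.
The remainder reaches 0 after 2 divisions, so the expansion has 2 partial quotients, read off in order.

[6; 7]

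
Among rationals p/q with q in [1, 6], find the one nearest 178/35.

Expand x = 178/35 as a continued fraction with the Euclidean algorithm:
  178 = 5*35 + 3, so a_0 = 5.
  35 = 11*3 + 2, so a_1 = 11.
  3 = 1*2 + 1, so a_2 = 1.
  2 = 2*1 + 0, so a_3 = 2.
so x = [5; 11, 1, 2].
Convergents (p_i = a_i*p_{i-1} + p_{i-2}, q_i = a_i*q_{i-1} + q_{i-2} with p_{-2}=0, p_{-1}=1, q_{-2}=1, q_{-1}=0), until the denominator exceeds 6:
  i=0: a_0=5, p_0 = 5*1 + 0 = 5, q_0 = 5*0 + 1 = 1.
  i=1: a_1=11, p_1 = 11*5 + 1 = 56, q_1 = 11*1 + 0 = 11.
q_1 = 11 > 6, so the last convergent with denominator <= 6 is p_0/q_0 = 5/1.
The closest fraction with denominator <= 6 is either p_0/q_0 or the intermediate fraction (k*p_0 + p_{-1})/(k*q_0 + q_{-1}) with the largest k >= 1 whose denominator stays <= 6; these approach x as k grows, and every other convergent or intermediate fraction in range is farther away.
Largest k: floor((6 - q_{-1})/q_0) = floor((6 - 0)/1) = 6 (using the seeds p_{-1} = 1, q_{-1} = 0).
That gives (6*5 + 1)/(6*1 + 0) = 31/6.
Compare the errors: |x - 5/1| = |178*1 - 5*35|/(35*1) = 3/35, and |x - 31/6| = |178*6 - 31*35|/(35*6) = 17/210.
Cross-multiplying, 17*35 = 595 < 630 = 3*210, so 17/210 is smaller: the intermediate fraction 31/6 is closer to x than 5/1.

31/6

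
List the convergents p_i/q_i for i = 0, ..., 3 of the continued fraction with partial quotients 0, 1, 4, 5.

Using the convergent recurrence p_i = a_i*p_{i-1} + p_{i-2}, q_i = a_i*q_{i-1} + q_{i-2} with p_{-2}=0, p_{-1}=1, q_{-2}=1, q_{-1}=0:
  i=0: a_0=0, p_0 = 0*1 + 0 = 0, q_0 = 0*0 + 1 = 1.
  i=1: a_1=1, p_1 = 1*0 + 1 = 1, q_1 = 1*1 + 0 = 1.
  i=2: a_2=4, p_2 = 4*1 + 0 = 4, q_2 = 4*1 + 1 = 5.
  i=3: a_3=5, p_3 = 5*4 + 1 = 21, q_3 = 5*5 + 1 = 26.

0/1, 1/1, 4/5, 21/26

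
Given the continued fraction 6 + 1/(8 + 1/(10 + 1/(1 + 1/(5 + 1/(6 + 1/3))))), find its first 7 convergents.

6/1, 49/8, 496/81, 545/89, 3221/526, 19871/3245, 62834/10261

Using the convergent recurrence p_i = a_i*p_{i-1} + p_{i-2}, q_i = a_i*q_{i-1} + q_{i-2} with p_{-2}=0, p_{-1}=1, q_{-2}=1, q_{-1}=0:
  i=0: a_0=6, p_0 = 6*1 + 0 = 6, q_0 = 6*0 + 1 = 1.
  i=1: a_1=8, p_1 = 8*6 + 1 = 49, q_1 = 8*1 + 0 = 8.
  i=2: a_2=10, p_2 = 10*49 + 6 = 496, q_2 = 10*8 + 1 = 81.
  i=3: a_3=1, p_3 = 1*496 + 49 = 545, q_3 = 1*81 + 8 = 89.
  i=4: a_4=5, p_4 = 5*545 + 496 = 3221, q_4 = 5*89 + 81 = 526.
  i=5: a_5=6, p_5 = 6*3221 + 545 = 19871, q_5 = 6*526 + 89 = 3245.
  i=6: a_6=3, p_6 = 3*19871 + 3221 = 62834, q_6 = 3*3245 + 526 = 10261.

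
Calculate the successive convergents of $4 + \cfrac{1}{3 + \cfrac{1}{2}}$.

Using the convergent recurrence p_i = a_i*p_{i-1} + p_{i-2}, q_i = a_i*q_{i-1} + q_{i-2} with p_{-2}=0, p_{-1}=1, q_{-2}=1, q_{-1}=0:
  i=0: a_0=4, p_0 = 4*1 + 0 = 4, q_0 = 4*0 + 1 = 1.
  i=1: a_1=3, p_1 = 3*4 + 1 = 13, q_1 = 3*1 + 0 = 3.
  i=2: a_2=2, p_2 = 2*13 + 4 = 30, q_2 = 2*3 + 1 = 7.

4/1, 13/3, 30/7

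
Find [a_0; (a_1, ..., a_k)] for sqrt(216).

Write x_i = (sqrt(216) + m_i)/d_i with (m_0, d_0) = (0, 1). a_0 = floor(sqrt(216)) = 14, since 14^2 = 196 <= 216 < 225 = 15^2.
Iterate m_{i+1} = d_i*a_i - m_i, d_{i+1} = (216 - m_{i+1}^2)/d_i, a_{i+1} = floor((a_0 + m_{i+1})/d_{i+1}):
  m_1 = 1*14 - 0 = 14, d_1 = (216 - 14^2)/1 = 20/1 = 20, a_1 = floor((14 + 14)/20) = 1.
  m_2 = 20*1 - 14 = 6, d_2 = (216 - 6^2)/20 = 180/20 = 9, a_2 = floor((14 + 6)/9) = 2.
  m_3 = 9*2 - 6 = 12, d_3 = (216 - 12^2)/9 = 72/9 = 8, a_3 = floor((14 + 12)/8) = 3.
  m_4 = 8*3 - 12 = 12, d_4 = (216 - 12^2)/8 = 72/8 = 9, a_4 = floor((14 + 12)/9) = 2.
  m_5 = 9*2 - 12 = 6, d_5 = (216 - 6^2)/9 = 180/9 = 20, a_5 = floor((14 + 6)/20) = 1.
  m_6 = 20*1 - 6 = 14, d_6 = (216 - 14^2)/20 = 20/20 = 1, a_6 = floor((14 + 14)/1) = 28.
  m_7 = 1*28 - 14 = 14, d_7 = (216 - 14^2)/1 = 20/1 = 20: (m_7, d_7) = (m_1, d_1) = (14, 20), so from here the quotients repeat a_1, ..., a_6; the period length is 6.
Hence the expansion of sqrt(216) is a_0 = 14 followed by the repeating block 1, 2, 3, 2, 1, 28 (period 6).

[14; (1, 2, 3, 2, 1, 28)]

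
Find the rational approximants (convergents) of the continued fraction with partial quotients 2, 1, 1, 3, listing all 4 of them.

Using the convergent recurrence p_i = a_i*p_{i-1} + p_{i-2}, q_i = a_i*q_{i-1} + q_{i-2} with p_{-2}=0, p_{-1}=1, q_{-2}=1, q_{-1}=0:
  i=0: a_0=2, p_0 = 2*1 + 0 = 2, q_0 = 2*0 + 1 = 1.
  i=1: a_1=1, p_1 = 1*2 + 1 = 3, q_1 = 1*1 + 0 = 1.
  i=2: a_2=1, p_2 = 1*3 + 2 = 5, q_2 = 1*1 + 1 = 2.
  i=3: a_3=3, p_3 = 3*5 + 3 = 18, q_3 = 3*2 + 1 = 7.

2/1, 3/1, 5/2, 18/7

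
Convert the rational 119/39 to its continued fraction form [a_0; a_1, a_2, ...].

[3; 19, 2]

Run the Euclidean algorithm on 119 and 39; the successive quotients are the partial quotients a_0, a_1, ... (each step inverts the fractional part left over by the previous one):
  119 = 3*39 + 2, so a_0 = 3.
  39 = 19*2 + 1, so a_1 = 19.
  2 = 2*1 + 0, so a_2 = 2.
The remainder reaches 0 after 3 divisions, so the expansion has 3 partial quotients, read off in order.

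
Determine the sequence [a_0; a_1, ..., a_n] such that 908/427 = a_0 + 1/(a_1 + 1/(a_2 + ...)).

Run the Euclidean algorithm on 908 and 427; the successive quotients are the partial quotients a_0, a_1, ... (each step inverts the fractional part left over by the previous one):
  908 = 2*427 + 54, so a_0 = 2.
  427 = 7*54 + 49, so a_1 = 7.
  54 = 1*49 + 5, so a_2 = 1.
  49 = 9*5 + 4, so a_3 = 9.
  5 = 1*4 + 1, so a_4 = 1.
  4 = 4*1 + 0, so a_5 = 4.
The remainder reaches 0 after 6 divisions, so the expansion has 6 partial quotients, read off in order.

[2; 7, 1, 9, 1, 4]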